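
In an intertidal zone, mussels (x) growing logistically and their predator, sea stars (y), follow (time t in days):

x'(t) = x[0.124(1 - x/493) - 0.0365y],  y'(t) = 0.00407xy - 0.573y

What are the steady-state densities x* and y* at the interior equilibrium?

From dy/dt = 0 with y > 0: 0.00407x* = 0.573, so x* = 141.
Substitute into dx/dt = 0: 0.124(1 - 141/493) = 0.0365y*.
The bracket is 0.714, giving y* = 0.0886/0.0365 = 2.43.

x* ≈ 141, y* ≈ 2.43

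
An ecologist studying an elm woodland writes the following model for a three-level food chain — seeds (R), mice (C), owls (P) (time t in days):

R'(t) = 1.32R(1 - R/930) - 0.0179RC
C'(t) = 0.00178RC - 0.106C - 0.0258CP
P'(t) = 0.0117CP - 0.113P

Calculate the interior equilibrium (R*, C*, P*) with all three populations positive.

From dP/dt = 0: 0.0117C* = 0.113, so C* = 9.66.
From dR/dt = 0: 1.32(1 - R*/930) = 0.0179·9.66, giving R* = 930·(1 - 0.131) = 808.
From dC/dt = 0: 0.00178·808 - 0.106 = 0.0258P*, so P* = 1.33/0.0258 = 51.7.

R* ≈ 808, C* ≈ 9.66, P* ≈ 51.7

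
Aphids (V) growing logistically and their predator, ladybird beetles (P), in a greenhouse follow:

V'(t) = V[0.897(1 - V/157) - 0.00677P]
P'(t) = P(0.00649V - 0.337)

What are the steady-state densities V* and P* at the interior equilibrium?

V* ≈ 51.9, P* ≈ 88.7

From dP/dt = 0 with P > 0: 0.00649V* = 0.337, so V* = 51.9.
Substitute into dV/dt = 0: 0.897(1 - 51.9/157) = 0.00677P*.
The bracket is 0.669, giving P* = 0.6/0.00677 = 88.7.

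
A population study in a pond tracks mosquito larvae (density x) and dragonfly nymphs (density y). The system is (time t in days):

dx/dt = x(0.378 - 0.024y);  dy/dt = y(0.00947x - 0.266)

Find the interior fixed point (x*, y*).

x* ≈ 28.1, y* ≈ 15.8

Set dy/dt = 0 with y > 0: 0.00947x - 0.266 = 0, so x* = 0.266/0.00947 = 28.1.
Set dx/dt = 0 with x > 0: 0.378 - 0.024y = 0, so y* = 0.378/0.024 = 15.8.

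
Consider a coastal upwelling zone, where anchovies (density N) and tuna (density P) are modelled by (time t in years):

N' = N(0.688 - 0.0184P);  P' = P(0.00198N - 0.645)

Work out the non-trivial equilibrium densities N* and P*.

Set dP/dt = 0 with P > 0: 0.00198N - 0.645 = 0, so N* = 0.645/0.00198 = 326.
Set dN/dt = 0 with N > 0: 0.688 - 0.0184P = 0, so P* = 0.688/0.0184 = 37.4.

N* ≈ 326, P* ≈ 37.4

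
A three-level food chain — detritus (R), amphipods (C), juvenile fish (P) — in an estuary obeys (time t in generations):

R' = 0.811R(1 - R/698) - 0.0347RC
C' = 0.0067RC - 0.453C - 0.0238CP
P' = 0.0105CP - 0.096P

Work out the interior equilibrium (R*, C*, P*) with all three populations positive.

R* ≈ 425, C* ≈ 9.14, P* ≈ 101

From dP/dt = 0: 0.0105C* = 0.096, so C* = 9.14.
From dR/dt = 0: 0.811(1 - R*/698) = 0.0347·9.14, giving R* = 698·(1 - 0.391) = 425.
From dC/dt = 0: 0.0067·425 - 0.453 = 0.0238P*, so P* = 2.39/0.0238 = 101.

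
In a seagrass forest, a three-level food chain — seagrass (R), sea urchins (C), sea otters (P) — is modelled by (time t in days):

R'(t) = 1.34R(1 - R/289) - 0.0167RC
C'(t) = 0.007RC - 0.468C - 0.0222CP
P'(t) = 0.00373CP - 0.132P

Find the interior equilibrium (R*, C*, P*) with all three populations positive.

From dP/dt = 0: 0.00373C* = 0.132, so C* = 35.4.
From dR/dt = 0: 1.34(1 - R*/289) = 0.0167·35.4, giving R* = 289·(1 - 0.441) = 162.
From dC/dt = 0: 0.007·162 - 0.468 = 0.0222P*, so P* = 0.663/0.0222 = 29.9.

R* ≈ 162, C* ≈ 35.4, P* ≈ 29.9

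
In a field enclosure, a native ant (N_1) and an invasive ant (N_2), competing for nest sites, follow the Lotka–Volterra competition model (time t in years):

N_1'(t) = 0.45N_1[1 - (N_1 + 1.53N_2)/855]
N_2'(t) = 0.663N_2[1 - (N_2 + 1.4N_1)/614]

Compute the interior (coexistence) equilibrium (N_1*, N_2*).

Setting both brackets to zero gives the nullclines N_1 + 1.53N_2 = 855 and 1.4N_1 + N_2 = 614.
Substituting N_2 = 614 - 1.4N_1 into the first: N_1(1 - 1.53·1.4) = 855 - 1.53·614.
So N_1* = -84.4/-1.14 = 73.9, and then N_2* = 614 - 1.4·73.9 = 511.

N_1* ≈ 73.9, N_2* ≈ 511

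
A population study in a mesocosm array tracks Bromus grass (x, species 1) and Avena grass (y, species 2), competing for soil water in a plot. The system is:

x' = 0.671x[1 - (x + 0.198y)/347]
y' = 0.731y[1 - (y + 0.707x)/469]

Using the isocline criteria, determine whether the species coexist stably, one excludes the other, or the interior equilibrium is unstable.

Compare the nullcline intercepts: K1/α12 = 347/0.198 = 1750 > K2 = 469; K2/α21 = 469/0.707 = 663 > K1 = 347.
Since both inequalities hold, each species can invade when rare, so the interior equilibrium is stable.

stable coexistence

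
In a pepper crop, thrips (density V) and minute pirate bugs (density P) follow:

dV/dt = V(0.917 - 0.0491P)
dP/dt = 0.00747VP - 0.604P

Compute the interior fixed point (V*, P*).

Set dP/dt = 0 with P > 0: 0.00747V - 0.604 = 0, so V* = 0.604/0.00747 = 80.9.
Set dV/dt = 0 with V > 0: 0.917 - 0.0491P = 0, so P* = 0.917/0.0491 = 18.7.

V* ≈ 80.9, P* ≈ 18.7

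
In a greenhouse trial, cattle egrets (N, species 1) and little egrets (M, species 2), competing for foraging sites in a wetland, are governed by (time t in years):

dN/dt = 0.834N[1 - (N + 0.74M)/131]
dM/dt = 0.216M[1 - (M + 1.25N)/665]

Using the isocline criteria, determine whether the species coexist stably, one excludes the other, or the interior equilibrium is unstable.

species 2 excludes species 1

Compare the nullcline intercepts: K1/α12 = 131/0.74 = 177 < K2 = 665; K2/α21 = 665/1.25 = 532 > K1 = 131.
Since the inequalities point opposite ways, species 2 can invade but species 1 cannot.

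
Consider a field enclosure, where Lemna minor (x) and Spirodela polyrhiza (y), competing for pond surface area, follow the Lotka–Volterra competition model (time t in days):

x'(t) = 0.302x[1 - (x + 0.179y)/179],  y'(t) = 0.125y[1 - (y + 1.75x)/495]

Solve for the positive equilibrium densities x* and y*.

x* ≈ 132, y* ≈ 265

Setting both brackets to zero gives the nullclines x + 0.179y = 179 and 1.75x + y = 495.
Substituting y = 495 - 1.75x into the first: x(1 - 0.179·1.75) = 179 - 0.179·495.
So x* = 90.4/0.687 = 132, and then y* = 495 - 1.75·132 = 265.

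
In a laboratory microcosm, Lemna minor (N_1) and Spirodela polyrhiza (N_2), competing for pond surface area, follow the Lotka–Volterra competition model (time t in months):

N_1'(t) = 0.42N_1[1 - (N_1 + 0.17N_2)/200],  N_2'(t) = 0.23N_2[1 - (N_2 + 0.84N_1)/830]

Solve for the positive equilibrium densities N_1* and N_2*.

N_1* ≈ 68.7, N_2* ≈ 772

Setting both brackets to zero gives the nullclines N_1 + 0.17N_2 = 200 and 0.84N_1 + N_2 = 830.
Substituting N_2 = 830 - 0.84N_1 into the first: N_1(1 - 0.17·0.84) = 200 - 0.17·830.
So N_1* = 58.9/0.857 = 68.7, and then N_2* = 830 - 0.84·68.7 = 772.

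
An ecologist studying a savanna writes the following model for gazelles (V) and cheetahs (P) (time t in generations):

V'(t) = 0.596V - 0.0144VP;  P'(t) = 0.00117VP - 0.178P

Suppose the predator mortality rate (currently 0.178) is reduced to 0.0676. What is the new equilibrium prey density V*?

At the interior fixed point, setting dP/dt = 0 with P > 0 fixes V* = (predator death rate)/(VP coefficient) — independent of the other coefficients.
With the change, V* = 0.0676/0.00117 = 57.8; it falls from 152.

V* ≈ 57.8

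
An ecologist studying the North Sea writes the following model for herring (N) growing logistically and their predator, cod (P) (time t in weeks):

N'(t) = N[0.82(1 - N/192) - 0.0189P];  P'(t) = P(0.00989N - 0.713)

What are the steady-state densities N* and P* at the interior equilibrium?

N* ≈ 72.1, P* ≈ 27.1

From dP/dt = 0 with P > 0: 0.00989N* = 0.713, so N* = 72.1.
Substitute into dN/dt = 0: 0.82(1 - 72.1/192) = 0.0189P*.
The bracket is 0.625, giving P* = 0.512/0.0189 = 27.1.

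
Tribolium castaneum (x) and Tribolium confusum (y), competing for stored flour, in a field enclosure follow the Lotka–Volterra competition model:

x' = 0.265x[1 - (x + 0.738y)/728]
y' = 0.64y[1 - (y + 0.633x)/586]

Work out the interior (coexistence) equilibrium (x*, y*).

x* ≈ 555, y* ≈ 235

Setting both brackets to zero gives the nullclines x + 0.738y = 728 and 0.633x + y = 586.
Substituting y = 586 - 0.633x into the first: x(1 - 0.738·0.633) = 728 - 0.738·586.
So x* = 296/0.533 = 555, and then y* = 586 - 0.633·555 = 235.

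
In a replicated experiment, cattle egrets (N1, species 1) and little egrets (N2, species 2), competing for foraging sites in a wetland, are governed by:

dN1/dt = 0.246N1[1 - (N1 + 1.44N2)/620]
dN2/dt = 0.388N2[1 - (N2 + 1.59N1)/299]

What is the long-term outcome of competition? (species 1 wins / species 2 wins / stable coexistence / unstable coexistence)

Compare the nullcline intercepts: K1/α12 = 620/1.44 = 431 > K2 = 299; K2/α21 = 299/1.59 = 188 < K1 = 620.
Since the inequalities point opposite ways, species 1 can invade but species 2 cannot.

species 1 excludes species 2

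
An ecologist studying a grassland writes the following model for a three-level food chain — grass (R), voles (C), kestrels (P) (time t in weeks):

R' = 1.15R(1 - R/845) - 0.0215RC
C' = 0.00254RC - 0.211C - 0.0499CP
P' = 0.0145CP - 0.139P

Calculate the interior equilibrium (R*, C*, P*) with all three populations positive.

R* ≈ 694, C* ≈ 9.59, P* ≈ 31.1

From dP/dt = 0: 0.0145C* = 0.139, so C* = 9.59.
From dR/dt = 0: 1.15(1 - R*/845) = 0.0215·9.59, giving R* = 845·(1 - 0.179) = 694.
From dC/dt = 0: 0.00254·694 - 0.211 = 0.0499P*, so P* = 1.55/0.0499 = 31.1.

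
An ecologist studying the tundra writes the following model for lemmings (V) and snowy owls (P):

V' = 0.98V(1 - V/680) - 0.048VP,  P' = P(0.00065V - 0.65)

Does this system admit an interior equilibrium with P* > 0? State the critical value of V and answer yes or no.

The predator equation gives dP/dt > 0 only when V > 0.65/0.00065 = 1000.
Without the predator, V → K = 680. Since 680 < 1000, the predator cannot invade.

Threshold V = 1000; K < 1000, so no, the predator goes extinct.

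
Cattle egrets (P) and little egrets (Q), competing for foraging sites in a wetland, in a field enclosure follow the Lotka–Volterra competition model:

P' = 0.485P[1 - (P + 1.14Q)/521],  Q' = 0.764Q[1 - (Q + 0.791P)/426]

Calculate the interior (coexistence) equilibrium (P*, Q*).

Setting both brackets to zero gives the nullclines P + 1.14Q = 521 and 0.791P + Q = 426.
Substituting Q = 426 - 0.791P into the first: P(1 - 1.14·0.791) = 521 - 1.14·426.
So P* = 35.4/0.0983 = 360, and then Q* = 426 - 0.791·360 = 141.

P* ≈ 360, Q* ≈ 141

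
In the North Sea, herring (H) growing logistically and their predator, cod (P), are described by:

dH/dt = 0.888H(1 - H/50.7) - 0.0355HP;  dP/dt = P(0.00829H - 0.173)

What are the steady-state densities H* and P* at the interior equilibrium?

From dP/dt = 0 with P > 0: 0.00829H* = 0.173, so H* = 20.9.
Substitute into dH/dt = 0: 0.888(1 - 20.9/50.7) = 0.0355P*.
The bracket is 0.588, giving P* = 0.522/0.0355 = 14.7.

H* ≈ 20.9, P* ≈ 14.7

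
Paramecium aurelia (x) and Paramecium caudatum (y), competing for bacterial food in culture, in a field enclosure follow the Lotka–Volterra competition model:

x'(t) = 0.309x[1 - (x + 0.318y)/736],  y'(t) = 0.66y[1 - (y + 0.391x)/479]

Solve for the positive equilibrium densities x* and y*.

Setting both brackets to zero gives the nullclines x + 0.318y = 736 and 0.391x + y = 479.
Substituting y = 479 - 0.391x into the first: x(1 - 0.318·0.391) = 736 - 0.318·479.
So x* = 584/0.876 = 667, and then y* = 479 - 0.391·667 = 218.

x* ≈ 667, y* ≈ 218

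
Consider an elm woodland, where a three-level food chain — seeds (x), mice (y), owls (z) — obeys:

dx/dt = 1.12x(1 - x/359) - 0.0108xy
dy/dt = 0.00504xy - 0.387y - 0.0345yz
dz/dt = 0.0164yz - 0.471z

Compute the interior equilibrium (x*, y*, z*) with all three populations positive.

From dz/dt = 0: 0.0164y* = 0.471, so y* = 28.7.
From dx/dt = 0: 1.12(1 - x*/359) = 0.0108·28.7, giving x* = 359·(1 - 0.277) = 260.
From dy/dt = 0: 0.00504·260 - 0.387 = 0.0345z*, so z* = 0.921/0.0345 = 26.7.

x* ≈ 260, y* ≈ 28.7, z* ≈ 26.7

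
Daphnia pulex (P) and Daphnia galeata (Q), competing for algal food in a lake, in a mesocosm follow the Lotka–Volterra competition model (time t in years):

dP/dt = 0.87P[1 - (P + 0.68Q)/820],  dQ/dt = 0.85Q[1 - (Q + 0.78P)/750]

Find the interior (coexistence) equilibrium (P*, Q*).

P* ≈ 660, Q* ≈ 235

Setting both brackets to zero gives the nullclines P + 0.68Q = 820 and 0.78P + Q = 750.
Substituting Q = 750 - 0.78P into the first: P(1 - 0.68·0.78) = 820 - 0.68·750.
So P* = 310/0.47 = 660, and then Q* = 750 - 0.78·660 = 235.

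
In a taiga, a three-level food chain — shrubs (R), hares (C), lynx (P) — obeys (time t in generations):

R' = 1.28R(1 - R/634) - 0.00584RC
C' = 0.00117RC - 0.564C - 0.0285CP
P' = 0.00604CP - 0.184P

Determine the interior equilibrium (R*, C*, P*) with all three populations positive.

R* ≈ 546, C* ≈ 30.5, P* ≈ 2.62

From dP/dt = 0: 0.00604C* = 0.184, so C* = 30.5.
From dR/dt = 0: 1.28(1 - R*/634) = 0.00584·30.5, giving R* = 634·(1 - 0.139) = 546.
From dC/dt = 0: 0.00117·546 - 0.564 = 0.0285P*, so P* = 0.0747/0.0285 = 2.62.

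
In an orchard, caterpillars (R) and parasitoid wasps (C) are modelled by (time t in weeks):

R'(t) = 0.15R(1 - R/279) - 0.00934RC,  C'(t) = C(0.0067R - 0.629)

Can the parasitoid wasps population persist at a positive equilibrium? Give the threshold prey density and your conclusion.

Threshold R = 93.9; K > 93.9, so yes, the predator persists.

The predator equation gives dC/dt > 0 only when R > 0.629/0.0067 = 93.9.
Without the predator, R → K = 279. Since 279 > 93.9, the predator can invade and persist.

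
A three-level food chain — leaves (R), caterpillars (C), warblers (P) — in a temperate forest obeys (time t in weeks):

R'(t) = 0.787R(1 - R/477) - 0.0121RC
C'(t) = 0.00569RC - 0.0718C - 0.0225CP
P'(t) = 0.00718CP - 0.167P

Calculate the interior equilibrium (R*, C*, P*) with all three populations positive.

R* ≈ 306, C* ≈ 23.3, P* ≈ 74.3

From dP/dt = 0: 0.00718C* = 0.167, so C* = 23.3.
From dR/dt = 0: 0.787(1 - R*/477) = 0.0121·23.3, giving R* = 477·(1 - 0.358) = 306.
From dC/dt = 0: 0.00569·306 - 0.0718 = 0.0225P*, so P* = 1.67/0.0225 = 74.3.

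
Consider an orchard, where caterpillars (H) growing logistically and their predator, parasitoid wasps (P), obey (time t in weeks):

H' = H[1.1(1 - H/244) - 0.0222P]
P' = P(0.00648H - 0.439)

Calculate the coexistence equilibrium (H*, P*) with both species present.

From dP/dt = 0 with P > 0: 0.00648H* = 0.439, so H* = 67.7.
Substitute into dH/dt = 0: 1.1(1 - 67.7/244) = 0.0222P*.
The bracket is 0.722, giving P* = 0.795/0.0222 = 35.8.

H* ≈ 67.7, P* ≈ 35.8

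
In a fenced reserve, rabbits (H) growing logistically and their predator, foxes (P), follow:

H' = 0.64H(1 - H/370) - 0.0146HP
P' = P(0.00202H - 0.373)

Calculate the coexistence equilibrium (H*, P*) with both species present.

From dP/dt = 0 with P > 0: 0.00202H* = 0.373, so H* = 185.
Substitute into dH/dt = 0: 0.64(1 - 185/370) = 0.0146P*.
The bracket is 0.501, giving P* = 0.321/0.0146 = 22.

H* ≈ 185, P* ≈ 22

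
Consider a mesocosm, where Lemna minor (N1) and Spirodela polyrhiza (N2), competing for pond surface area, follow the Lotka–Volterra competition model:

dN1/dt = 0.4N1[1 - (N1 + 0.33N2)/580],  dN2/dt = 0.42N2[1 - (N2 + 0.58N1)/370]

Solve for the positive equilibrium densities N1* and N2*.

N1* ≈ 566, N2* ≈ 41.6

Setting both brackets to zero gives the nullclines N1 + 0.33N2 = 580 and 0.58N1 + N2 = 370.
Substituting N2 = 370 - 0.58N1 into the first: N1(1 - 0.33·0.58) = 580 - 0.33·370.
So N1* = 458/0.809 = 566, and then N2* = 370 - 0.58·566 = 41.6.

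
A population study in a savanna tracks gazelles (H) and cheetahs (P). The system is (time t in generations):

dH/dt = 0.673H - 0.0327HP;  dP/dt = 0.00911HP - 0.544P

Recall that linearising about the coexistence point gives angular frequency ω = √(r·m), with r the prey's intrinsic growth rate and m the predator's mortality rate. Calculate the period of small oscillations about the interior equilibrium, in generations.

Here r = 0.673 and m = 0.544, so r·m = 0.366.
ω = √0.366 = 0.605 per generation, hence T = 2π/ω ≈ 10.4 generations.

T ≈ 10.4 generations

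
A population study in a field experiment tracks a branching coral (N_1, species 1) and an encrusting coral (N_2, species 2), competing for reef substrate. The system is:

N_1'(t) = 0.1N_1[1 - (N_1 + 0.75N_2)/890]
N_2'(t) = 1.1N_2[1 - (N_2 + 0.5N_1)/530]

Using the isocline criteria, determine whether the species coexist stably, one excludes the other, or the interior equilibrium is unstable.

stable coexistence

Compare the nullcline intercepts: K1/α12 = 890/0.75 = 1190 > K2 = 530; K2/α21 = 530/0.5 = 1060 > K1 = 890.
Since both inequalities hold, each species can invade when rare, so the interior equilibrium is stable.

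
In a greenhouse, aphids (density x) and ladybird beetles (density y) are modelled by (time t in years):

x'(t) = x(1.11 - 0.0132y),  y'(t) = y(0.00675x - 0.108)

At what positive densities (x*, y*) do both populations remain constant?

x* ≈ 16, y* ≈ 84.1

Set dy/dt = 0 with y > 0: 0.00675x - 0.108 = 0, so x* = 0.108/0.00675 = 16.
Set dx/dt = 0 with x > 0: 1.11 - 0.0132y = 0, so y* = 1.11/0.0132 = 84.1.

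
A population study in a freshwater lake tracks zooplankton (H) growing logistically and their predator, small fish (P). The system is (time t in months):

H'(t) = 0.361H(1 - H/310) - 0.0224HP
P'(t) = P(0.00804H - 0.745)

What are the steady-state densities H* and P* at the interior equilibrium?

From dP/dt = 0 with P > 0: 0.00804H* = 0.745, so H* = 92.7.
Substitute into dH/dt = 0: 0.361(1 - 92.7/310) = 0.0224P*.
The bracket is 0.701, giving P* = 0.253/0.0224 = 11.3.

H* ≈ 92.7, P* ≈ 11.3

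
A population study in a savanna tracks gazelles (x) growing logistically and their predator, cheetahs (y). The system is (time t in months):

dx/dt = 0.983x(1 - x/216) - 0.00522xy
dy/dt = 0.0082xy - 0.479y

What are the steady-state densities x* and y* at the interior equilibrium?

x* ≈ 58.4, y* ≈ 137

From dy/dt = 0 with y > 0: 0.0082x* = 0.479, so x* = 58.4.
Substitute into dx/dt = 0: 0.983(1 - 58.4/216) = 0.00522y*.
The bracket is 0.73, giving y* = 0.717/0.00522 = 137.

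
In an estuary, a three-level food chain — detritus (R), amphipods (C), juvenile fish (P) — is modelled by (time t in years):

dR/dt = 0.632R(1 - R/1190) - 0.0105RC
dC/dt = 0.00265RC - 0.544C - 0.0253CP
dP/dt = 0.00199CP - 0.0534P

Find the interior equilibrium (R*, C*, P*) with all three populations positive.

From dP/dt = 0: 0.00199C* = 0.0534, so C* = 26.8.
From dR/dt = 0: 0.632(1 - R*/1190) = 0.0105·26.8, giving R* = 1190·(1 - 0.446) = 659.
From dC/dt = 0: 0.00265·659 - 0.544 = 0.0253P*, so P* = 1.2/0.0253 = 47.6.

R* ≈ 659, C* ≈ 26.8, P* ≈ 47.6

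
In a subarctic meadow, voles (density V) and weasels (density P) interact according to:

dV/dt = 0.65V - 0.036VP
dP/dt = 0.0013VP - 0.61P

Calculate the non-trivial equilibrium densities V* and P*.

Set dP/dt = 0 with P > 0: 0.0013V - 0.61 = 0, so V* = 0.61/0.0013 = 469.
Set dV/dt = 0 with V > 0: 0.65 - 0.036P = 0, so P* = 0.65/0.036 = 18.1.

V* ≈ 469, P* ≈ 18.1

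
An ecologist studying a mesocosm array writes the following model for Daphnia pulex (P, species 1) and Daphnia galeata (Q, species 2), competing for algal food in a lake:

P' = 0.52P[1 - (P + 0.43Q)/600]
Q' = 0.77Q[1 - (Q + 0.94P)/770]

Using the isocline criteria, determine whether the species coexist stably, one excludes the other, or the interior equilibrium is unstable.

stable coexistence

Compare the nullcline intercepts: K1/α12 = 600/0.43 = 1400 > K2 = 770; K2/α21 = 770/0.94 = 819 > K1 = 600.
Since both inequalities hold, each species can invade when rare, so the interior equilibrium is stable.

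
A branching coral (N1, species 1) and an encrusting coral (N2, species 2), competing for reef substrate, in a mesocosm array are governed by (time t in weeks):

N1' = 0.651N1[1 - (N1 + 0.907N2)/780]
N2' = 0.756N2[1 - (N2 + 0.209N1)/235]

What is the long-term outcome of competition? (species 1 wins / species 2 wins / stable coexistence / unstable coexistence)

stable coexistence

Compare the nullcline intercepts: K1/α12 = 780/0.907 = 860 > K2 = 235; K2/α21 = 235/0.209 = 1120 > K1 = 780.
Since both inequalities hold, each species can invade when rare, so the interior equilibrium is stable.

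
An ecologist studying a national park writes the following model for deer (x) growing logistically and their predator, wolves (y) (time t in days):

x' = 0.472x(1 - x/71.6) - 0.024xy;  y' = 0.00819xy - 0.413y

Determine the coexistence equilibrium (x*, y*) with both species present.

x* ≈ 50.4, y* ≈ 5.82

From dy/dt = 0 with y > 0: 0.00819x* = 0.413, so x* = 50.4.
Substitute into dx/dt = 0: 0.472(1 - 50.4/71.6) = 0.024y*.
The bracket is 0.296, giving y* = 0.14/0.024 = 5.82.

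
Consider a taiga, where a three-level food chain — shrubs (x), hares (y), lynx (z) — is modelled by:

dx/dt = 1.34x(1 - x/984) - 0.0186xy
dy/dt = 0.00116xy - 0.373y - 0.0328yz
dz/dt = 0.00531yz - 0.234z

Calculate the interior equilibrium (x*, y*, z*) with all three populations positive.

From dz/dt = 0: 0.00531y* = 0.234, so y* = 44.1.
From dx/dt = 0: 1.34(1 - x*/984) = 0.0186·44.1, giving x* = 984·(1 - 0.612) = 382.
From dy/dt = 0: 0.00116·382 - 0.373 = 0.0328z*, so z* = 0.0702/0.0328 = 2.14.

x* ≈ 382, y* ≈ 44.1, z* ≈ 2.14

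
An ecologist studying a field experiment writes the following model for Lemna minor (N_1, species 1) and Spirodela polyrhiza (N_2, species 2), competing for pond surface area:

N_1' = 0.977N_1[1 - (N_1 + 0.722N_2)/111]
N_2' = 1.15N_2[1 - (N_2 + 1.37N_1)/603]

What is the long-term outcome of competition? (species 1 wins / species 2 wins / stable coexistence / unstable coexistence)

Compare the nullcline intercepts: K1/α12 = 111/0.722 = 154 < K2 = 603; K2/α21 = 603/1.37 = 440 > K1 = 111.
Since the inequalities point opposite ways, species 2 can invade but species 1 cannot.

species 2 excludes species 1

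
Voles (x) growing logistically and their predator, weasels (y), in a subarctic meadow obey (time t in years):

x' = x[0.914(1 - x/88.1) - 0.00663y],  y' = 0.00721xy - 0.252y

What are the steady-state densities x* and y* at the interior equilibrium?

From dy/dt = 0 with y > 0: 0.00721x* = 0.252, so x* = 35.
Substitute into dx/dt = 0: 0.914(1 - 35/88.1) = 0.00663y*.
The bracket is 0.603, giving y* = 0.551/0.00663 = 83.2.

x* ≈ 35, y* ≈ 83.2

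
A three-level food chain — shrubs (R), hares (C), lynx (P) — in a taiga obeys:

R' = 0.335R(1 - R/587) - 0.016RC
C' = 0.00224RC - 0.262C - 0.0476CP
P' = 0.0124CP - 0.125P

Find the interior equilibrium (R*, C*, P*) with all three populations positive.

From dP/dt = 0: 0.0124C* = 0.125, so C* = 10.1.
From dR/dt = 0: 0.335(1 - R*/587) = 0.016·10.1, giving R* = 587·(1 - 0.481) = 304.
From dC/dt = 0: 0.00224·304 - 0.262 = 0.0476P*, so P* = 0.42/0.0476 = 8.82.

R* ≈ 304, C* ≈ 10.1, P* ≈ 8.82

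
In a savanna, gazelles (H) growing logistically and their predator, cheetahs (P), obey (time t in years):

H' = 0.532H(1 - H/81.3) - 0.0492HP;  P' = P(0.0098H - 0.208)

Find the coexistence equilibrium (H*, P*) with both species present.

H* ≈ 21.2, P* ≈ 7.99

From dP/dt = 0 with P > 0: 0.0098H* = 0.208, so H* = 21.2.
Substitute into dH/dt = 0: 0.532(1 - 21.2/81.3) = 0.0492P*.
The bracket is 0.739, giving P* = 0.393/0.0492 = 7.99.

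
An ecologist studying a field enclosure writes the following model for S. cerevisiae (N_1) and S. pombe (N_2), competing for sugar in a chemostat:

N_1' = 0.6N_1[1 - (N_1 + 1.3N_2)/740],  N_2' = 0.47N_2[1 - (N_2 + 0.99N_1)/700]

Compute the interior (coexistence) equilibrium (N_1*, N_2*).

N_1* ≈ 592, N_2* ≈ 114

Setting both brackets to zero gives the nullclines N_1 + 1.3N_2 = 740 and 0.99N_1 + N_2 = 700.
Substituting N_2 = 700 - 0.99N_1 into the first: N_1(1 - 1.3·0.99) = 740 - 1.3·700.
So N_1* = -170/-0.287 = 592, and then N_2* = 700 - 0.99·592 = 114.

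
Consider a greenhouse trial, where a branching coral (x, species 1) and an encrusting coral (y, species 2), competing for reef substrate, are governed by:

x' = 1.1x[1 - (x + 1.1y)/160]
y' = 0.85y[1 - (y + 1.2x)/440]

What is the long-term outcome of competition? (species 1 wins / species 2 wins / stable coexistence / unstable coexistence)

Compare the nullcline intercepts: K1/α12 = 160/1.1 = 145 < K2 = 440; K2/α21 = 440/1.2 = 367 > K1 = 160.
Since the inequalities point opposite ways, species 2 can invade but species 1 cannot.

species 2 excludes species 1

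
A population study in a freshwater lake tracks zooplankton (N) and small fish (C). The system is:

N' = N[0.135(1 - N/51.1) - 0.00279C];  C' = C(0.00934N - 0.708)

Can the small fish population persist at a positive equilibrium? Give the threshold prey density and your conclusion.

The predator equation gives dC/dt > 0 only when N > 0.708/0.00934 = 75.8.
Without the predator, N → K = 51.1. Since 51.1 < 75.8, the predator cannot invade.

Threshold N = 75.8; K < 75.8, so no, the predator goes extinct.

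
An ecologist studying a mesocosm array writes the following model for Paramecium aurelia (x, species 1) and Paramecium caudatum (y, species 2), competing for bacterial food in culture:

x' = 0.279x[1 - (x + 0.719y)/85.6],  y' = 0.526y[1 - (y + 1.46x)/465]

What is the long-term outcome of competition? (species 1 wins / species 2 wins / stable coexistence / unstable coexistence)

species 2 excludes species 1

Compare the nullcline intercepts: K1/α12 = 85.6/0.719 = 119 < K2 = 465; K2/α21 = 465/1.46 = 318 > K1 = 85.6.
Since the inequalities point opposite ways, species 2 can invade but species 1 cannot.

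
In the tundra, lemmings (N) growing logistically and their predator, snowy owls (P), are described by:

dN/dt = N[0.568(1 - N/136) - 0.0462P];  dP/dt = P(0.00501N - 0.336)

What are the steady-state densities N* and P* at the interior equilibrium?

N* ≈ 67.1, P* ≈ 6.23

From dP/dt = 0 with P > 0: 0.00501N* = 0.336, so N* = 67.1.
Substitute into dN/dt = 0: 0.568(1 - 67.1/136) = 0.0462P*.
The bracket is 0.507, giving P* = 0.288/0.0462 = 6.23.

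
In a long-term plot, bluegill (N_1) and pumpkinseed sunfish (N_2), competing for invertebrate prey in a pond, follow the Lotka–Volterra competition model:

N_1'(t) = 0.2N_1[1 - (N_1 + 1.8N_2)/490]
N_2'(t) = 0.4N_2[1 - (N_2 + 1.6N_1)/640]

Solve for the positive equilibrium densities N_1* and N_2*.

N_1* ≈ 352, N_2* ≈ 76.6

Setting both brackets to zero gives the nullclines N_1 + 1.8N_2 = 490 and 1.6N_1 + N_2 = 640.
Substituting N_2 = 640 - 1.6N_1 into the first: N_1(1 - 1.8·1.6) = 490 - 1.8·640.
So N_1* = -662/-1.88 = 352, and then N_2* = 640 - 1.6·352 = 76.6.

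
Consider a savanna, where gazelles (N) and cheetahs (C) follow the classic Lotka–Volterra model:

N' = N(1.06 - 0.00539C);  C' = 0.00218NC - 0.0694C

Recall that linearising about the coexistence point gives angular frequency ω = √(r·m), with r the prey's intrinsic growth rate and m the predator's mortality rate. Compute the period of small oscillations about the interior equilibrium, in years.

Here r = 1.06 and m = 0.0694, so r·m = 0.0736.
ω = √0.0736 = 0.271 per year, hence T = 2π/ω ≈ 23.2 years.

T ≈ 23.2 years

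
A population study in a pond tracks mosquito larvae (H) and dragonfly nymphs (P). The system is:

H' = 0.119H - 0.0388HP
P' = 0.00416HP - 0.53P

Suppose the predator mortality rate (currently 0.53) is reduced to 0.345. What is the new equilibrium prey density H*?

H* ≈ 82.9

At the interior fixed point, setting dP/dt = 0 with P > 0 fixes H* = (predator death rate)/(HP coefficient) — independent of the other coefficients.
With the change, H* = 0.345/0.00416 = 82.9; it falls from 127.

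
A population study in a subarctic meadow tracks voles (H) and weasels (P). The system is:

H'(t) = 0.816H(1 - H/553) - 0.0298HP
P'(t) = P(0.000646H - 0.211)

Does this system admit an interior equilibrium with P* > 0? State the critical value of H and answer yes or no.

Threshold H = 327; K > 327, so yes, the predator persists.

The predator equation gives dP/dt > 0 only when H > 0.211/0.000646 = 327.
Without the predator, H → K = 553. Since 553 > 327, the predator can invade and persist.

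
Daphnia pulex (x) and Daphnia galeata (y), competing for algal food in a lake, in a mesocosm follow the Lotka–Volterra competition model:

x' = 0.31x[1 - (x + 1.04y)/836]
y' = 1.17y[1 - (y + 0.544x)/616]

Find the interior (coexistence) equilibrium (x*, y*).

x* ≈ 450, y* ≈ 371

Setting both brackets to zero gives the nullclines x + 1.04y = 836 and 0.544x + y = 616.
Substituting y = 616 - 0.544x into the first: x(1 - 1.04·0.544) = 836 - 1.04·616.
So x* = 195/0.434 = 450, and then y* = 616 - 0.544·450 = 371.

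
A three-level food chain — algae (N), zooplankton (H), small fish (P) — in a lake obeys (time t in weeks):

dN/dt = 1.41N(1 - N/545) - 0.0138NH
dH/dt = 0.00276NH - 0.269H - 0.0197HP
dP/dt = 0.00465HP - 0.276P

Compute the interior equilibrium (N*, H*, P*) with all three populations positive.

N* ≈ 228, H* ≈ 59.4, P* ≈ 18.3

From dP/dt = 0: 0.00465H* = 0.276, so H* = 59.4.
From dN/dt = 0: 1.41(1 - N*/545) = 0.0138·59.4, giving N* = 545·(1 - 0.581) = 228.
From dH/dt = 0: 0.00276·228 - 0.269 = 0.0197P*, so P* = 0.361/0.0197 = 18.3.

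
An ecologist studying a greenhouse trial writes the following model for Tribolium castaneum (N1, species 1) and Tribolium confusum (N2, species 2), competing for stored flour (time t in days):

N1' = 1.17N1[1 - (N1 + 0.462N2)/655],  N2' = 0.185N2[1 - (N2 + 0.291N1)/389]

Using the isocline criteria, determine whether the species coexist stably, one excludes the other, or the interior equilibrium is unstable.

Compare the nullcline intercepts: K1/α12 = 655/0.462 = 1420 > K2 = 389; K2/α21 = 389/0.291 = 1340 > K1 = 655.
Since both inequalities hold, each species can invade when rare, so the interior equilibrium is stable.

stable coexistence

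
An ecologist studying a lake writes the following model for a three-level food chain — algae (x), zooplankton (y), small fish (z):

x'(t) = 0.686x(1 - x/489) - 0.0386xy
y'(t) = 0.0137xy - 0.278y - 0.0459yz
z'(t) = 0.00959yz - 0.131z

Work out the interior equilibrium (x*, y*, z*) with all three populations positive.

From dz/dt = 0: 0.00959y* = 0.131, so y* = 13.7.
From dx/dt = 0: 0.686(1 - x*/489) = 0.0386·13.7, giving x* = 489·(1 - 0.769) = 113.
From dy/dt = 0: 0.0137·113 - 0.278 = 0.0459z*, so z* = 1.27/0.0459 = 27.7.

x* ≈ 113, y* ≈ 13.7, z* ≈ 27.7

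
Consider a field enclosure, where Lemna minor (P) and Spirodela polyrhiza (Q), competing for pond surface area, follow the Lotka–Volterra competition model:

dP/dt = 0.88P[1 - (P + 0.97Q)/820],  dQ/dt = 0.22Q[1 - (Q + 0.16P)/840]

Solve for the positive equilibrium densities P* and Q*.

P* ≈ 6.16, Q* ≈ 839

Setting both brackets to zero gives the nullclines P + 0.97Q = 820 and 0.16P + Q = 840.
Substituting Q = 840 - 0.16P into the first: P(1 - 0.97·0.16) = 820 - 0.97·840.
So P* = 5.2/0.845 = 6.16, and then Q* = 840 - 0.16·6.16 = 839.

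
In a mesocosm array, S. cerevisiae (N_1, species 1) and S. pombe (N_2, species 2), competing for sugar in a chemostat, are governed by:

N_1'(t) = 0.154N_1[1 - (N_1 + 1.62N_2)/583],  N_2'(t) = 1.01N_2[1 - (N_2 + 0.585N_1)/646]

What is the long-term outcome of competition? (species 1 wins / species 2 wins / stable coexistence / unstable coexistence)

Compare the nullcline intercepts: K1/α12 = 583/1.62 = 360 < K2 = 646; K2/α21 = 646/0.585 = 1100 > K1 = 583.
Since the inequalities point opposite ways, species 2 can invade but species 1 cannot.

species 2 excludes species 1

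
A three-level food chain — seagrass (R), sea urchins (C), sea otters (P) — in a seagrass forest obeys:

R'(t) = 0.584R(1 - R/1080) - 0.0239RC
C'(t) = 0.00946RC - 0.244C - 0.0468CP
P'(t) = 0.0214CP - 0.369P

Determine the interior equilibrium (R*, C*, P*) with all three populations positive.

R* ≈ 318, C* ≈ 17.2, P* ≈ 59

From dP/dt = 0: 0.0214C* = 0.369, so C* = 17.2.
From dR/dt = 0: 0.584(1 - R*/1080) = 0.0239·17.2, giving R* = 1080·(1 - 0.706) = 318.
From dC/dt = 0: 0.00946·318 - 0.244 = 0.0468P*, so P* = 2.76/0.0468 = 59.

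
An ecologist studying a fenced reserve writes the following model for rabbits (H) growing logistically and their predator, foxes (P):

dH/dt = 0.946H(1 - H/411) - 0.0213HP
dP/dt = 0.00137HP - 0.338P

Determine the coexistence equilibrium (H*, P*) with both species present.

From dP/dt = 0 with P > 0: 0.00137H* = 0.338, so H* = 247.
Substitute into dH/dt = 0: 0.946(1 - 247/411) = 0.0213P*.
The bracket is 0.4, giving P* = 0.378/0.0213 = 17.8.

H* ≈ 247, P* ≈ 17.8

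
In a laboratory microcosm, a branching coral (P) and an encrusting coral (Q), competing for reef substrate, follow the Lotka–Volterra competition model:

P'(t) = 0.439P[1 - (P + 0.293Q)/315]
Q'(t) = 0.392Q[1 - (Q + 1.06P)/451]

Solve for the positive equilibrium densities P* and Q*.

Setting both brackets to zero gives the nullclines P + 0.293Q = 315 and 1.06P + Q = 451.
Substituting Q = 451 - 1.06P into the first: P(1 - 0.293·1.06) = 315 - 0.293·451.
So P* = 183/0.689 = 265, and then Q* = 451 - 1.06·265 = 170.

P* ≈ 265, Q* ≈ 170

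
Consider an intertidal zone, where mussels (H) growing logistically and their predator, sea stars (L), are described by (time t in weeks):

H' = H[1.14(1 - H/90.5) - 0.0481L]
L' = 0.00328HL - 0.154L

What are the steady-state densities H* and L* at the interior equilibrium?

H* ≈ 47, L* ≈ 11.4

From dL/dt = 0 with L > 0: 0.00328H* = 0.154, so H* = 47.
Substitute into dH/dt = 0: 1.14(1 - 47/90.5) = 0.0481L*.
The bracket is 0.481, giving L* = 0.549/0.0481 = 11.4.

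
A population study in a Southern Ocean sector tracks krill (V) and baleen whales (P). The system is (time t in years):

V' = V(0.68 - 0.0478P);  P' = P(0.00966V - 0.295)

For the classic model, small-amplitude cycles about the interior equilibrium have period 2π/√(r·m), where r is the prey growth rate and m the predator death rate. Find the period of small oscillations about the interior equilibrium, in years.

T ≈ 14 years

Here r = 0.68 and m = 0.295, so r·m = 0.201.
ω = √0.201 = 0.448 per year, hence T = 2π/ω ≈ 14 years.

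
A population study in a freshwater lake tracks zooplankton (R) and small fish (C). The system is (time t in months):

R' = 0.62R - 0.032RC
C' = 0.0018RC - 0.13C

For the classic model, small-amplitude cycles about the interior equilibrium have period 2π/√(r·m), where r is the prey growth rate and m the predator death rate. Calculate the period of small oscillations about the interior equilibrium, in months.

T ≈ 22.1 months

Here r = 0.62 and m = 0.13, so r·m = 0.0806.
ω = √0.0806 = 0.284 per month, hence T = 2π/ω ≈ 22.1 months.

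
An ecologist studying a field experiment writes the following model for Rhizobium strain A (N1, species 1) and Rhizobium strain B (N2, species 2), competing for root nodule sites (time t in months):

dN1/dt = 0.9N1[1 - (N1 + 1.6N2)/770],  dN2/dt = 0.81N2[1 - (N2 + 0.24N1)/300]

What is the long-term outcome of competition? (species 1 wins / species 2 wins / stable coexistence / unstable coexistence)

stable coexistence

Compare the nullcline intercepts: K1/α12 = 770/1.6 = 481 > K2 = 300; K2/α21 = 300/0.24 = 1250 > K1 = 770.
Since both inequalities hold, each species can invade when rare, so the interior equilibrium is stable.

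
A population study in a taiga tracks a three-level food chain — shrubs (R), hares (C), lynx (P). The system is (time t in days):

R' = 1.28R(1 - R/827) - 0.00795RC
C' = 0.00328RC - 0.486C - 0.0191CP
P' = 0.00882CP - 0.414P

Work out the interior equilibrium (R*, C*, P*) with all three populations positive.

From dP/dt = 0: 0.00882C* = 0.414, so C* = 46.9.
From dR/dt = 0: 1.28(1 - R*/827) = 0.00795·46.9, giving R* = 827·(1 - 0.292) = 586.
From dC/dt = 0: 0.00328·586 - 0.486 = 0.0191P*, so P* = 1.44/0.0191 = 75.2.

R* ≈ 586, C* ≈ 46.9, P* ≈ 75.2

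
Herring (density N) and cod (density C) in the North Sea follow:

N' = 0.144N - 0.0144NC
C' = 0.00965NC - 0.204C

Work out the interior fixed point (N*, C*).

Set dC/dt = 0 with C > 0: 0.00965N - 0.204 = 0, so N* = 0.204/0.00965 = 21.1.
Set dN/dt = 0 with N > 0: 0.144 - 0.0144C = 0, so C* = 0.144/0.0144 = 10.

N* ≈ 21.1, C* ≈ 10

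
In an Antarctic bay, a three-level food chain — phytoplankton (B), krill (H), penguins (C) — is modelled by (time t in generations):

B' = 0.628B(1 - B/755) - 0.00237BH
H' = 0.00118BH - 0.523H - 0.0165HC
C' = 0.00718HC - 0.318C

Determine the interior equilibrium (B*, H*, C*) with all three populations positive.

B* ≈ 629, H* ≈ 44.3, C* ≈ 13.3

From dC/dt = 0: 0.00718H* = 0.318, so H* = 44.3.
From dB/dt = 0: 0.628(1 - B*/755) = 0.00237·44.3, giving B* = 755·(1 - 0.167) = 629.
From dH/dt = 0: 0.00118·629 - 0.523 = 0.0165C*, so C* = 0.219/0.0165 = 13.3.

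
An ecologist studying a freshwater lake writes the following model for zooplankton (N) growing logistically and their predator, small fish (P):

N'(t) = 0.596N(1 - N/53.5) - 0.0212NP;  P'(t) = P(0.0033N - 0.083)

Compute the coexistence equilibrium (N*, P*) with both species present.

N* ≈ 25.2, P* ≈ 14.9

From dP/dt = 0 with P > 0: 0.0033N* = 0.083, so N* = 25.2.
Substitute into dN/dt = 0: 0.596(1 - 25.2/53.5) = 0.0212P*.
The bracket is 0.53, giving P* = 0.316/0.0212 = 14.9.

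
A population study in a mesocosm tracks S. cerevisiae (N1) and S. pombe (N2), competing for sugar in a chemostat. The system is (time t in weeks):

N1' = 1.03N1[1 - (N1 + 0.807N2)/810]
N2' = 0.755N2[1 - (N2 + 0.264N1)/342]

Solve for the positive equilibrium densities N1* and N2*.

Setting both brackets to zero gives the nullclines N1 + 0.807N2 = 810 and 0.264N1 + N2 = 342.
Substituting N2 = 342 - 0.264N1 into the first: N1(1 - 0.807·0.264) = 810 - 0.807·342.
So N1* = 534/0.787 = 679, and then N2* = 342 - 0.264·679 = 163.

N1* ≈ 679, N2* ≈ 163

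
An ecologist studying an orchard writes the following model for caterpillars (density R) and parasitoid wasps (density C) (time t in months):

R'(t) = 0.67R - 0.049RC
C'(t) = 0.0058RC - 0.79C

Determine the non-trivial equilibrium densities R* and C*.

R* ≈ 136, C* ≈ 13.7

Set dC/dt = 0 with C > 0: 0.0058R - 0.79 = 0, so R* = 0.79/0.0058 = 136.
Set dR/dt = 0 with R > 0: 0.67 - 0.049C = 0, so C* = 0.67/0.049 = 13.7.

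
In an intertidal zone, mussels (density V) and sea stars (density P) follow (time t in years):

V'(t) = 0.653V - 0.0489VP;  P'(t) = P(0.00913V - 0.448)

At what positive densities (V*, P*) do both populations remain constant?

Set dP/dt = 0 with P > 0: 0.00913V - 0.448 = 0, so V* = 0.448/0.00913 = 49.1.
Set dV/dt = 0 with V > 0: 0.653 - 0.0489P = 0, so P* = 0.653/0.0489 = 13.4.

V* ≈ 49.1, P* ≈ 13.4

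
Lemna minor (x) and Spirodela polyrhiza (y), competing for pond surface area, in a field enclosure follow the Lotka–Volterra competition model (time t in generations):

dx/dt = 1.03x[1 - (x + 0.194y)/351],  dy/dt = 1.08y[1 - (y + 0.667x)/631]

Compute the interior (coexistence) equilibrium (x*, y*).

Setting both brackets to zero gives the nullclines x + 0.194y = 351 and 0.667x + y = 631.
Substituting y = 631 - 0.667x into the first: x(1 - 0.194·0.667) = 351 - 0.194·631.
So x* = 229/0.871 = 263, and then y* = 631 - 0.667·263 = 456.

x* ≈ 263, y* ≈ 456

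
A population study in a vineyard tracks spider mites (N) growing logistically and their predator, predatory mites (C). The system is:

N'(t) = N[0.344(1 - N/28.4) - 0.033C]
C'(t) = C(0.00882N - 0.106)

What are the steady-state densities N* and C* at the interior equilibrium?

From dC/dt = 0 with C > 0: 0.00882N* = 0.106, so N* = 12.
Substitute into dN/dt = 0: 0.344(1 - 12/28.4) = 0.033C*.
The bracket is 0.577, giving C* = 0.198/0.033 = 6.01.

N* ≈ 12, C* ≈ 6.01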